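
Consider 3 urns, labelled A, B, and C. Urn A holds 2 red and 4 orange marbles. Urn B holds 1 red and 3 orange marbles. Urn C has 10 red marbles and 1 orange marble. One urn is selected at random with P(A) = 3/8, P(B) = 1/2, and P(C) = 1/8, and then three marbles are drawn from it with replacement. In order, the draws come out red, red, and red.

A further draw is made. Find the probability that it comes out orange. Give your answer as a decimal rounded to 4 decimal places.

Under each hypothesis, the probability of the observed sequence is: P(data | urn A) = (2/6)(2/6)(2/6) = 0.037037; P(data | urn B) = (1/4)(1/4)(1/4) = 0.015625; P(data | urn C) = (10/11)(10/11)(10/11) = 0.75131.
Multiplying each by its prior: 3/8 · 0.037037 = 0.013889, 1/2 · 0.015625 = 0.0078125, 1/8 · 0.75131 = 0.093914; summing to 0.11562.
Dividing through by the total gives posterior P(urn A | data) = 0.12013, P(urn B | data) = 0.067573, P(urn C | data) = 0.8123.
So P(orange next | data) = Σ P(orange next | H) P(H | data) = (2/3)(0.12013) + (3/4)(0.067573) + (1/11)(0.8123) = 0.20461.

0.2046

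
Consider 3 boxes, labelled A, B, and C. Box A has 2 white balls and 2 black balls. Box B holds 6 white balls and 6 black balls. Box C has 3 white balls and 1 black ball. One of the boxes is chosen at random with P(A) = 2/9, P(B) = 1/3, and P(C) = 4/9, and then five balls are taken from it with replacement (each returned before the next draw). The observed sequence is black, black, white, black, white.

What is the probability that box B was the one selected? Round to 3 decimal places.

0.490

Under each hypothesis, the probability of the observed sequence is: P(data | box A) = (2/4)(2/4)(2/4)(2/4)(2/4) = 0.03125; P(data | box B) = (6/12)(6/12)(6/12)(6/12)(6/12) = 0.03125; P(data | box C) = (1/4)(1/4)(3/4)(1/4)(3/4) = 0.0087891.
The prior-weighted likelihoods are 2/9 · 0.03125 = 0.0069444, 1/3 · 0.03125 = 0.010417, 4/9 · 0.0087891 = 0.0039062; with total 0.021267.
Hence P(box B | data) = (0.010417) / (0.021267) = 0.4898.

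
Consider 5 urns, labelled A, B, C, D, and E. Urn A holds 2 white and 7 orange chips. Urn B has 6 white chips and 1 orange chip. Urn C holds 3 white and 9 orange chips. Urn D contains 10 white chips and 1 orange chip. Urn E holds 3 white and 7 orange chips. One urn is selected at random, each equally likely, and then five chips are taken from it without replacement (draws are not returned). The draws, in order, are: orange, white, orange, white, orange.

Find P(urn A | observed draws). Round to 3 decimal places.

0.274

Compute the likelihood of the observed sequence for each case: P(data | urn A) = (7/9)(2/8)(6/7)(1/6)(5/5) = 0.027778; P(data | urn B) = (1/7)(6/6)(0/5) = 0; P(data | urn C) = (9/12)(3/11)(8/10)(2/9)(7/8) = 0.031818; P(data | urn D) = (1/11)(10/10)(0/9) = 0; P(data | urn E) = (7/10)(3/9)(6/8)(2/7)(5/6) = 0.041667.
The prior-weighted likelihoods are 1/5 · 0.027778 = 0.0055556, 1/5 · 0 = 0, 1/5 · 0.031818 = 0.0063636, 1/5 · 0 = 0, 1/5 · 0.041667 = 0.0083333; summing to 0.020253.
Therefore the posterior P(urn A | data) = (0.0055556) / (0.020253) = 0.27431.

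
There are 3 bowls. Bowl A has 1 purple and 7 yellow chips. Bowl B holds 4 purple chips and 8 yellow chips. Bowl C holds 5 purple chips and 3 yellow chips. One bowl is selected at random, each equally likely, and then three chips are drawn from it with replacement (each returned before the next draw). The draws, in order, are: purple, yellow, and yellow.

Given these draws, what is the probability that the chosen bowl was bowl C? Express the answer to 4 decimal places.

Under each hypothesis, the probability of the observed sequence is: P(data | bowl A) = (1/8)(7/8)(7/8) = 0.095703; P(data | bowl B) = (4/12)(8/12)(8/12) = 0.14815; P(data | bowl C) = (5/8)(3/8)(3/8) = 0.087891.
The prior-weighted likelihoods are 1/3 · 0.095703 = 0.031901, 1/3 · 0.14815 = 0.049383, 1/3 · 0.087891 = 0.029297; with total 0.11058.
Hence P(bowl C | data) = (0.029297) / (0.11058) = 0.26494.

0.2649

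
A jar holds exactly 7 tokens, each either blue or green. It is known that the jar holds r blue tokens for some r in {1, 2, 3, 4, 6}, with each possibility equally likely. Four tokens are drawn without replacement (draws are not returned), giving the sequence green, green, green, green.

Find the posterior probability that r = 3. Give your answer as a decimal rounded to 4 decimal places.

0.0476

Compute the likelihood of the observed sequence for each case: P(data | r = 1) = (6/7)(5/6)(4/5)(3/4) = 3/7; P(data | r = 2) = (5/7)(4/6)(3/5)(2/4) = 1/7; P(data | r = 3) = (4/7)(3/6)(2/5)(1/4) = 1/35; P(data | r = 4) = (3/7)(2/6)(1/5)(0/4) = 0; P(data | r = 6) = (1/7)(0/6) = 0.
Multiplying each by its prior: 1/5 · 3/7 = 3/35, 1/5 · 1/7 = 1/35, 1/5 · 1/35 = 1/175, 1/5 · 0 = 0, 1/5 · 0 = 0; with total 3/25.
Therefore the posterior P(r = 3 | data) = (1/175) / (3/25) = 1/21.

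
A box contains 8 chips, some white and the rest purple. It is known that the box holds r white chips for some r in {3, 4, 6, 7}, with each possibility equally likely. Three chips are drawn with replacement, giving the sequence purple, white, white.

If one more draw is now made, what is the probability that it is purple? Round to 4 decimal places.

0.3663

For each hypothesis, P(data | H) works out to: P(data | r = 3) = (5/8)(3/8)(3/8) = 0.087891; P(data | r = 4) = (4/8)(4/8)(4/8) = 0.125; P(data | r = 6) = (2/8)(6/8)(6/8) = 0.14062; P(data | r = 7) = (1/8)(7/8)(7/8) = 0.095703.
The prior-weighted likelihoods are 1/4 · 0.087891 = 0.021973, 1/4 · 0.125 = 0.03125, 1/4 · 0.14062 = 0.035156, 1/4 · 0.095703 = 0.023926; these sum to 0.1123.
Normalising, the posterior is P(r = 3 | data) = 0.19565, P(r = 4 | data) = 0.27826, P(r = 6 | data) = 0.31304, P(r = 7 | data) = 0.21304.
The predictive probability is P(purple next | data) = (5/8)(0.19565) + (1/2)(0.27826) + (1/4)(0.31304) + (1/8)(0.21304) = 0.3663.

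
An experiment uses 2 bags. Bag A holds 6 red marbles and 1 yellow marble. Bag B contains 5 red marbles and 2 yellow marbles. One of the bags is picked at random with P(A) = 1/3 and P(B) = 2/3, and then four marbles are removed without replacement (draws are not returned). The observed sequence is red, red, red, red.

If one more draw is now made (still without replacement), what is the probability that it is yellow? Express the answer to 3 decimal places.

For each hypothesis, P(data | H) works out to: P(data | bag A) = (6/7)(5/6)(4/5)(3/4) = 3/7; P(data | bag B) = (5/7)(4/6)(3/5)(2/4) = 1/7.
The prior-weighted likelihoods are 1/3 · 3/7 = 1/7, 2/3 · 1/7 = 2/21; these sum to 5/21.
The posterior is then P(bag A | data) = 3/5, P(bag B | data) = 2/5.
The predictive probability is P(yellow next | data) = (1/3)(3/5) + (2/3)(2/5) = 7/15.

0.467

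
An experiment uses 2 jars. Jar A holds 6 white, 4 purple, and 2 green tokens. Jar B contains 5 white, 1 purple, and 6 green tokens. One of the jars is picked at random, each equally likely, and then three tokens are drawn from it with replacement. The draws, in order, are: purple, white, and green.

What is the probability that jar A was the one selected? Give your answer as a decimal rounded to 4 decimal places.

For each hypothesis, P(data | H) works out to: P(data | jar A) = (4/12)(6/12)(2/12) = 1/36; P(data | jar B) = (1/12)(5/12)(6/12) = 5/288.
Multiplying each by its prior: 1/2 · 1/36 = 1/72, 1/2 · 5/288 = 5/576; these sum to 13/576.
Therefore the posterior P(jar A | data) = (1/72) / (13/576) = 8/13.

0.6154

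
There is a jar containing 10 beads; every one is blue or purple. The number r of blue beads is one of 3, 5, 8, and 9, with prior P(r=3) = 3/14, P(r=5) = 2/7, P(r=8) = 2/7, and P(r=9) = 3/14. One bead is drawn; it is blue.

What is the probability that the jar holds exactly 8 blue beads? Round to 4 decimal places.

0.3636

Under each hypothesis, the probability of this draw is: P(data | r = 3) = (3/10) = 3/10; P(data | r = 5) = (5/10) = 1/2; P(data | r = 8) = (8/10) = 4/5; P(data | r = 9) = (9/10) = 9/10.
Multiplying each by its prior: 3/14 · 3/10 = 9/140, 2/7 · 1/2 = 1/7, 2/7 · 4/5 = 8/35, 3/14 · 9/10 = 27/140; with total 22/35.
Hence P(r = 8 | data) = (8/35) / (22/35) = 4/11.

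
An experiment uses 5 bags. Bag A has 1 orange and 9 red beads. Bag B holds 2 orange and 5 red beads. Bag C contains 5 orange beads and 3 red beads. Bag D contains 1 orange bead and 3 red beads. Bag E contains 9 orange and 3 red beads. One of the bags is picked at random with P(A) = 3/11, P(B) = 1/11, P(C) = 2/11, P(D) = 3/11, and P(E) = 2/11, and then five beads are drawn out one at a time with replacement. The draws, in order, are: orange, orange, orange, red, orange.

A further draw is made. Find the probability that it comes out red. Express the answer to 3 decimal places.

0.324

For each hypothesis, P(data | H) works out to: P(data | bag A) = (1/10)(1/10)(1/10)(9/10)(1/10) = 9e-05; P(data | bag B) = (2/7)(2/7)(2/7)(5/7)(2/7) = 0.0047599; P(data | bag C) = (5/8)(5/8)(5/8)(3/8)(5/8) = 0.05722; P(data | bag D) = (1/4)(1/4)(1/4)(3/4)(1/4) = 0.0029297; P(data | bag E) = (9/12)(9/12)(9/12)(3/12)(9/12) = 0.079102.
Weighting by the prior gives 3/11 · 9e-05 = 2.4545e-05, 1/11 · 0.0047599 = 0.00043272, 2/11 · 0.05722 = 0.010404, 3/11 · 0.0029297 = 0.00079901, 2/11 · 0.079102 = 0.014382; with total 0.026042.
Normalising, the posterior is P(bag A | data) = 0.00094253, P(bag B | data) = 0.016616, P(bag C | data) = 0.3995, P(bag D | data) = 0.030681, P(bag E | data) = 0.55226.
The predictive probability is P(red next | data) = (9/10)(0.00094253) + (5/7)(0.016616) + (3/8)(0.3995) + (3/4)(0.030681) + (1/4)(0.55226) = 0.3236.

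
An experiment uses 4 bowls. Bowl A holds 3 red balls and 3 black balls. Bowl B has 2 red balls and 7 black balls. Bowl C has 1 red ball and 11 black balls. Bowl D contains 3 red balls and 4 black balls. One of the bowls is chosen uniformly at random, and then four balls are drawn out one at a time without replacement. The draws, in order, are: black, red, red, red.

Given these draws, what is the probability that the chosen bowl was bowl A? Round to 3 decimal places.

Under each hypothesis, the probability of the observed sequence is: P(data | bowl A) = (3/6)(3/5)(2/4)(1/3) = 1/20; P(data | bowl B) = (7/9)(2/8)(1/7)(0/6) = 0; P(data | bowl C) = (11/12)(1/11)(0/10) = 0; P(data | bowl D) = (4/7)(3/6)(2/5)(1/4) = 1/35.
Weighting by the prior gives 1/4 · 1/20 = 1/80, 1/4 · 0 = 0, 1/4 · 0 = 0, 1/4 · 1/35 = 1/140; summing to 11/560.
By Bayes' rule, P(bowl A | data) = (1/80) / (11/560) = 7/11.

0.636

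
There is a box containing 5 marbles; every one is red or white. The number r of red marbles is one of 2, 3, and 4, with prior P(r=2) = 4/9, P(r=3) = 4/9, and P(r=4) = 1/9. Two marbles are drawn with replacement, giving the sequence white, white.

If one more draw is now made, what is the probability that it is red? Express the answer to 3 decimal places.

For each hypothesis, P(data | H) works out to: P(data | r = 2) = (3/5)(3/5) = 9/25; P(data | r = 3) = (2/5)(2/5) = 4/25; P(data | r = 4) = (1/5)(1/5) = 1/25.
The prior-weighted likelihoods are 4/9 · 9/25 = 4/25, 4/9 · 4/25 = 16/225, 1/9 · 1/25 = 1/225; these sum to 53/225.
The posterior is then P(r = 2 | data) = 36/53, P(r = 3 | data) = 16/53, P(r = 4 | data) = 1/53.
So P(red next | data) = Σ P(red next | H) P(H | data) = (2/5)(36/53) + (3/5)(16/53) + (4/5)(1/53) = 124/265.

0.468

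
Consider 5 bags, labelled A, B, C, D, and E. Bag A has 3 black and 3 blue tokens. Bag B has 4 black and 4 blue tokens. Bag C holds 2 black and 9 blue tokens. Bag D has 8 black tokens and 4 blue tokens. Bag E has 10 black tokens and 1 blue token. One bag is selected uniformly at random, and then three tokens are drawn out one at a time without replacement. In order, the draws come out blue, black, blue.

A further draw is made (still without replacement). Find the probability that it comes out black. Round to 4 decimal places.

For each hypothesis, P(data | H) works out to: P(data | bag A) = (3/6)(3/5)(2/4) = 0.15; P(data | bag B) = (4/8)(4/7)(3/6) = 0.14286; P(data | bag C) = (9/11)(2/10)(8/9) = 0.14545; P(data | bag D) = (4/12)(8/11)(3/10) = 0.072727; P(data | bag E) = (1/11)(10/10)(0/9) = 0.
Weighting by the prior gives 1/5 · 0.15 = 0.03, 1/5 · 0.14286 = 0.028571, 1/5 · 0.14545 = 0.029091, 1/5 · 0.072727 = 0.014545, 1/5 · 0 = 0; with total 0.10221.
Normalising, the posterior is P(bag A | data) = 0.29352, P(bag B | data) = 0.27954, P(bag C | data) = 0.28463, P(bag D | data) = 0.14231, P(bag E | data) = 0.
So P(black next | data) = Σ P(black next | H) P(H | data) = (2/3)(0.29352) + (3/5)(0.27954) + (1/8)(0.28463) + (7/9)(0.14231) = 0.50967.

0.5097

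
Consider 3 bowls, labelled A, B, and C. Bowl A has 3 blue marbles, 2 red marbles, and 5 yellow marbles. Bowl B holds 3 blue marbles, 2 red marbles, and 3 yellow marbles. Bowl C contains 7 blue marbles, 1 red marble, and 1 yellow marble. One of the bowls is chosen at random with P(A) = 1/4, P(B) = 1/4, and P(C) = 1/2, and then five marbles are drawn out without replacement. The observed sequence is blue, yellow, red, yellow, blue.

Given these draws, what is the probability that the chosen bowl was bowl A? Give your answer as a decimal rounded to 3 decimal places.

0.426

Compute the likelihood of the observed sequence for each case: P(data | bowl A) = (3/10)(5/9)(2/8)(4/7)(2/6) = 0.0079365; P(data | bowl B) = (3/8)(3/7)(2/6)(2/5)(2/4) = 0.010714; P(data | bowl C) = (7/9)(1/8)(1/7)(0/6) = 0.
The prior-weighted likelihoods are 1/4 · 0.0079365 = 0.0019841, 1/4 · 0.010714 = 0.0026786, 1/2 · 0 = 0; with total 0.0046627.
So P(bowl A | data) = (0.0019841) / (0.0046627) = 0.42553.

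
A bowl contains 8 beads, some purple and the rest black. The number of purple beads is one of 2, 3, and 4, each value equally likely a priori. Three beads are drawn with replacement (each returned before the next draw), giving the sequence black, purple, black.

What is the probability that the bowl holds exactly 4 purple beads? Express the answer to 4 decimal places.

0.3033

The likelihood of the observed sequence under each hypothesis: P(data | r = 2) = (6/8)(2/8)(6/8) = 0.14062; P(data | r = 3) = (5/8)(3/8)(5/8) = 0.14648; P(data | r = 4) = (4/8)(4/8)(4/8) = 0.125.
Weighting by the prior gives 1/3 · 0.14062 = 0.046875, 1/3 · 0.14648 = 0.048828, 1/3 · 0.125 = 0.041667; with total 0.13737.
Hence P(r = 4 | data) = (0.041667) / (0.13737) = 0.30332.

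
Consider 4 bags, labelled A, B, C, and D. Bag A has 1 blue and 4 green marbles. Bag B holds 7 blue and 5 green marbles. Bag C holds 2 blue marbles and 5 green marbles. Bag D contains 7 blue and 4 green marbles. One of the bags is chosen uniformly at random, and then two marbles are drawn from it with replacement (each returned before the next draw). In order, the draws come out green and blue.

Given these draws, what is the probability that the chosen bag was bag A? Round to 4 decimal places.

0.1908

For each hypothesis, P(data | H) works out to: P(data | bag A) = (4/5)(1/5) = 0.16; P(data | bag B) = (5/12)(7/12) = 0.24306; P(data | bag C) = (5/7)(2/7) = 0.20408; P(data | bag D) = (4/11)(7/11) = 0.2314.
The prior-weighted likelihoods are 1/4 · 0.16 = 0.04, 1/4 · 0.24306 = 0.060764, 1/4 · 0.20408 = 0.05102, 1/4 · 0.2314 = 0.057851; summing to 0.20964.
Therefore the posterior P(bag A | data) = (0.04) / (0.20964) = 0.19081.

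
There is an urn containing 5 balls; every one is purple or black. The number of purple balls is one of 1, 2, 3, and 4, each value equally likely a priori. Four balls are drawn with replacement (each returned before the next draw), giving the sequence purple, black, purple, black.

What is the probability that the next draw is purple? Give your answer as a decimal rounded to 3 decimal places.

The likelihood of the observed sequence under each hypothesis: P(data | r = 1) = (1/5)(4/5)(1/5)(4/5) = 16/625; P(data | r = 2) = (2/5)(3/5)(2/5)(3/5) = 36/625; P(data | r = 3) = (3/5)(2/5)(3/5)(2/5) = 36/625; P(data | r = 4) = (4/5)(1/5)(4/5)(1/5) = 16/625.
Multiplying each by its prior: 1/4 · 16/625 = 4/625, 1/4 · 36/625 = 9/625, 1/4 · 36/625 = 9/625, 1/4 · 16/625 = 4/625; summing to 26/625.
Normalising, the posterior is P(r = 1 | data) = 2/13, P(r = 2 | data) = 9/26, P(r = 3 | data) = 9/26, P(r = 4 | data) = 2/13.
So P(purple next | data) = Σ P(purple next | H) P(H | data) = (1/5)(2/13) + (2/5)(9/26) + (3/5)(9/26) + (4/5)(2/13) = 1/2.

0.500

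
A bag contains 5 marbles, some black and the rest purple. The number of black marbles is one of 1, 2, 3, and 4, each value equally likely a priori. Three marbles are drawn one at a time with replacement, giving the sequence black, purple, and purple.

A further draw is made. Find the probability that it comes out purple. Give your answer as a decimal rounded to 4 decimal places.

Compute the likelihood of the observed sequence for each case: P(data | r = 1) = (1/5)(4/5)(4/5) = 16/125; P(data | r = 2) = (2/5)(3/5)(3/5) = 18/125; P(data | r = 3) = (3/5)(2/5)(2/5) = 12/125; P(data | r = 4) = (4/5)(1/5)(1/5) = 4/125.
Weighting by the prior gives 1/4 · 16/125 = 4/125, 1/4 · 18/125 = 9/250, 1/4 · 12/125 = 3/125, 1/4 · 4/125 = 1/125; these sum to 1/10.
The posterior is then P(r = 1 | data) = 8/25, P(r = 2 | data) = 9/25, P(r = 3 | data) = 6/25, P(r = 4 | data) = 2/25.
So P(purple next | data) = Σ P(purple next | H) P(H | data) = (4/5)(8/25) + (3/5)(9/25) + (2/5)(6/25) + (1/5)(2/25) = 73/125.

0.5840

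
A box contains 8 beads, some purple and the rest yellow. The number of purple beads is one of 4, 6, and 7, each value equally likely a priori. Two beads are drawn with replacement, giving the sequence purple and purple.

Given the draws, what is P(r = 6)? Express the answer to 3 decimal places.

For each hypothesis, P(data | H) works out to: P(data | r = 4) = (4/8)(4/8) = 1/4; P(data | r = 6) = (6/8)(6/8) = 9/16; P(data | r = 7) = (7/8)(7/8) = 49/64.
Weighting by the prior gives 1/3 · 1/4 = 1/12, 1/3 · 9/16 = 3/16, 1/3 · 49/64 = 49/192; these sum to 101/192.
Hence P(r = 6 | data) = (3/16) / (101/192) = 36/101.

0.356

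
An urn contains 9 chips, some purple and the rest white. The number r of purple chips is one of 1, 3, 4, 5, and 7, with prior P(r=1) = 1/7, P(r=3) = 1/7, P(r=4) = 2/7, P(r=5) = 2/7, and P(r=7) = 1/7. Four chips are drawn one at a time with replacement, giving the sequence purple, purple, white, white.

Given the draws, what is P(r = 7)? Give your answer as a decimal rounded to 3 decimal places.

0.090

For each hypothesis, P(data | H) works out to: P(data | r = 1) = (1/9)(1/9)(8/9)(8/9) = 0.0097546; P(data | r = 3) = (3/9)(3/9)(6/9)(6/9) = 0.049383; P(data | r = 4) = (4/9)(4/9)(5/9)(5/9) = 0.060966; P(data | r = 5) = (5/9)(5/9)(4/9)(4/9) = 0.060966; P(data | r = 7) = (7/9)(7/9)(2/9)(2/9) = 0.029873.
Multiplying each by its prior: 1/7 · 0.0097546 = 0.0013935, 1/7 · 0.049383 = 0.0070547, 2/7 · 0.060966 = 0.017419, 2/7 · 0.060966 = 0.017419, 1/7 · 0.029873 = 0.0042676; summing to 0.047554.
So P(r = 7 | data) = (0.0042676) / (0.047554) = 0.089744.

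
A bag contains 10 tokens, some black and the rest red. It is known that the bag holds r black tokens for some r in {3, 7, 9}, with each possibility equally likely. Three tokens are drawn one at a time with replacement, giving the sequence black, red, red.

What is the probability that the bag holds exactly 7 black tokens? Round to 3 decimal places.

0.288

For each hypothesis, P(data | H) works out to: P(data | r = 3) = (3/10)(7/10)(7/10) = 147/1000; P(data | r = 7) = (7/10)(3/10)(3/10) = 63/1000; P(data | r = 9) = (9/10)(1/10)(1/10) = 9/1000.
Weighting by the prior gives 1/3 · 147/1000 = 49/1000, 1/3 · 63/1000 = 21/1000, 1/3 · 9/1000 = 3/1000; with total 73/1000.
Therefore the posterior P(r = 7 | data) = (21/1000) / (73/1000) = 21/73.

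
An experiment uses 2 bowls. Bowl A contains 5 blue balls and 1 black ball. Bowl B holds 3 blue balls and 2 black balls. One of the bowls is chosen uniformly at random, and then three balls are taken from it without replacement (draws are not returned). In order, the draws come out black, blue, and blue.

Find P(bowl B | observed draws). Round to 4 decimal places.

For each hypothesis, P(data | H) works out to: P(data | bowl A) = (1/6)(5/5)(4/4) = 1/6; P(data | bowl B) = (2/5)(3/4)(2/3) = 1/5.
Weighting by the prior gives 1/2 · 1/6 = 1/12, 1/2 · 1/5 = 1/10; summing to 11/60.
So P(bowl B | data) = (1/10) / (11/60) = 6/11.

0.5455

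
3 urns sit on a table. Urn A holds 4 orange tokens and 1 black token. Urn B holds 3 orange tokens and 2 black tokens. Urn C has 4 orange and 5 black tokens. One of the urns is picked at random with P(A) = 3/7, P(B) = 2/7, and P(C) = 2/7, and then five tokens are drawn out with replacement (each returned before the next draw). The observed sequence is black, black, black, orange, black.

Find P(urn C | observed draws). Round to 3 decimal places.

Under each hypothesis, the probability of the observed sequence is: P(data | urn A) = (1/5)(1/5)(1/5)(4/5)(1/5) = 0.00128; P(data | urn B) = (2/5)(2/5)(2/5)(3/5)(2/5) = 0.01536; P(data | urn C) = (5/9)(5/9)(5/9)(4/9)(5/9) = 0.042338.
The prior-weighted likelihoods are 3/7 · 0.00128 = 0.00054857, 2/7 · 0.01536 = 0.0043886, 2/7 · 0.042338 = 0.012096; with total 0.017034.
So P(urn C | data) = (0.012096) / (0.017034) = 0.71015.

0.710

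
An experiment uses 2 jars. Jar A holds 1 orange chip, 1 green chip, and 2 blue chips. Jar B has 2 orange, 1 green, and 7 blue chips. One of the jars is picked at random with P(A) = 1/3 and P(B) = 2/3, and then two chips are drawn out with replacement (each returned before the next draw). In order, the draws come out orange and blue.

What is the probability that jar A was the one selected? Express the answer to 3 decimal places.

0.309

The likelihood of the observed sequence under each hypothesis: P(data | jar A) = (1/4)(2/4) = 1/8; P(data | jar B) = (2/10)(7/10) = 7/50.
Multiplying each by its prior: 1/3 · 1/8 = 1/24, 2/3 · 7/50 = 7/75; these sum to 27/200.
By Bayes' rule, P(jar A | data) = (1/24) / (27/200) = 25/81.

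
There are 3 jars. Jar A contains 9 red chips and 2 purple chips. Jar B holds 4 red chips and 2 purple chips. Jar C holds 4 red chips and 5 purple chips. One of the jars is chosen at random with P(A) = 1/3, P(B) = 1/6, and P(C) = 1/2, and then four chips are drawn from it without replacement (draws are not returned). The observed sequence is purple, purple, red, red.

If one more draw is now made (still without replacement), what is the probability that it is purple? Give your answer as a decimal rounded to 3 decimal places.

0.419

Compute the likelihood of the observed sequence for each case: P(data | jar A) = (2/11)(1/10)(9/9)(8/8) = 0.018182; P(data | jar B) = (2/6)(1/5)(4/4)(3/3) = 0.066667; P(data | jar C) = (5/9)(4/8)(4/7)(3/6) = 0.079365.
Multiplying each by its prior: 1/3 · 0.018182 = 0.0060606, 1/6 · 0.066667 = 0.011111, 1/2 · 0.079365 = 0.039683; these sum to 0.056854.
Normalising, the posterior is P(jar A | data) = 0.1066, P(jar B | data) = 0.19543, P(jar C | data) = 0.69797.
The predictive probability is P(purple next | data) = (0)(0.1066) + (0)(0.19543) + (3/5)(0.69797) = 0.41878.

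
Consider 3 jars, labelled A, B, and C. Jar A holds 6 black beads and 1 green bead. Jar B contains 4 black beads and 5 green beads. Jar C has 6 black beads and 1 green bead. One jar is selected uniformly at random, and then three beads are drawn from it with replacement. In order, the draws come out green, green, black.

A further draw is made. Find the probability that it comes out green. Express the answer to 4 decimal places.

For each hypothesis, P(data | H) works out to: P(data | jar A) = (1/7)(1/7)(6/7) = 0.017493; P(data | jar B) = (5/9)(5/9)(4/9) = 0.13717; P(data | jar C) = (1/7)(1/7)(6/7) = 0.017493.
The prior-weighted likelihoods are 1/3 · 0.017493 = 0.0058309, 1/3 · 0.13717 = 0.045725, 1/3 · 0.017493 = 0.0058309; with total 0.057387.
Dividing through by the total gives posterior P(jar A | data) = 0.10161, P(jar B | data) = 0.79678, P(jar C | data) = 0.10161.
The predictive probability is P(green next | data) = (1/7)(0.10161) + (5/9)(0.79678) + (1/7)(0.10161) = 0.47169.

0.4717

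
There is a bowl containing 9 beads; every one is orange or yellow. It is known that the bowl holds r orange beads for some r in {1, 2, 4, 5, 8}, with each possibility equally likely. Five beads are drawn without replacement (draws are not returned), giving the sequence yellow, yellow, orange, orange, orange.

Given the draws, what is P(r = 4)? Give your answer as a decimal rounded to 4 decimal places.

The likelihood of the observed sequence under each hypothesis: P(data | r = 1) = (8/9)(7/8)(1/7)(0/6) = 0; P(data | r = 2) = (7/9)(6/8)(2/7)(1/6)(0/5) = 0; P(data | r = 4) = (5/9)(4/8)(4/7)(3/6)(2/5) = 2/63; P(data | r = 5) = (4/9)(3/8)(5/7)(4/6)(3/5) = 1/21; P(data | r = 8) = (1/9)(0/8) = 0.
The prior-weighted likelihoods are 1/5 · 0 = 0, 1/5 · 0 = 0, 1/5 · 2/63 = 2/315, 1/5 · 1/21 = 1/105, 1/5 · 0 = 0; with total 1/63.
By Bayes' rule, P(r = 4 | data) = (2/315) / (1/63) = 2/5.

0.4000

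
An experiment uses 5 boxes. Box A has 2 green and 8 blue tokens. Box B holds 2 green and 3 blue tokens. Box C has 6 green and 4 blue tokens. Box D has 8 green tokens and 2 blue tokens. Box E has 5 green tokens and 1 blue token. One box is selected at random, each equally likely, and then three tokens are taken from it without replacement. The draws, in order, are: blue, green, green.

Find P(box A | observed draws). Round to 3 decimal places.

The likelihood of the observed sequence under each hypothesis: P(data | box A) = (8/10)(2/9)(1/8) = 1/45; P(data | box B) = (3/5)(2/4)(1/3) = 1/10; P(data | box C) = (4/10)(6/9)(5/8) = 1/6; P(data | box D) = (2/10)(8/9)(7/8) = 7/45; P(data | box E) = (1/6)(5/5)(4/4) = 1/6.
The prior-weighted likelihoods are 1/5 · 1/45 = 1/225, 1/5 · 1/10 = 1/50, 1/5 · 1/6 = 1/30, 1/5 · 7/45 = 7/225, 1/5 · 1/6 = 1/30; with total 11/90.
So P(box A | data) = (1/225) / (11/90) = 2/55.

0.036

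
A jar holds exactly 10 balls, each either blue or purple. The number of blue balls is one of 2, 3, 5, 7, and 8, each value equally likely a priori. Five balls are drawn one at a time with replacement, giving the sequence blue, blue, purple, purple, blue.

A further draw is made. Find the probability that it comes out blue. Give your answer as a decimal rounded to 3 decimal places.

0.581

The likelihood of the observed sequence under each hypothesis: P(data | r = 2) = (2/10)(2/10)(8/10)(8/10)(2/10) = 0.00512; P(data | r = 3) = (3/10)(3/10)(7/10)(7/10)(3/10) = 0.01323; P(data | r = 5) = (5/10)(5/10)(5/10)(5/10)(5/10) = 0.03125; P(data | r = 7) = (7/10)(7/10)(3/10)(3/10)(7/10) = 0.03087; P(data | r = 8) = (8/10)(8/10)(2/10)(2/10)(8/10) = 0.02048.
Multiplying each by its prior: 1/5 · 0.00512 = 0.001024, 1/5 · 0.01323 = 0.002646, 1/5 · 0.03125 = 0.00625, 1/5 · 0.03087 = 0.006174, 1/5 · 0.02048 = 0.004096; summing to 0.02019.
The posterior is then P(r = 2 | data) = 0.050718, P(r = 3 | data) = 0.13105, P(r = 5 | data) = 0.30956, P(r = 7 | data) = 0.30579, P(r = 8 | data) = 0.20287.
So P(blue next | data) = Σ P(blue next | H) P(H | data) = (1/5)(0.050718) + (3/10)(0.13105) + (1/2)(0.30956) + (7/10)(0.30579) + (4/5)(0.20287) = 0.58059.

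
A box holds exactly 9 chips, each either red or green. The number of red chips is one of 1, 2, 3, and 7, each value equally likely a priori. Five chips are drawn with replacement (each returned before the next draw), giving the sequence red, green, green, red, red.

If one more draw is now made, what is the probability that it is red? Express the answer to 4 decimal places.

0.5305

The likelihood of the observed sequence under each hypothesis: P(data | r = 1) = (1/9)(8/9)(8/9)(1/9)(1/9) = 0.0010838; P(data | r = 2) = (2/9)(7/9)(7/9)(2/9)(2/9) = 0.0066386; P(data | r = 3) = (3/9)(6/9)(6/9)(3/9)(3/9) = 0.016461; P(data | r = 7) = (7/9)(2/9)(2/9)(7/9)(7/9) = 0.023235.
Weighting by the prior gives 1/4 · 0.0010838 = 0.00027096, 1/4 · 0.0066386 = 0.0016596, 1/4 · 0.016461 = 0.0041152, 1/4 · 0.023235 = 0.0058087; with total 0.011855.
The posterior is then P(r = 1 | data) = 0.022857, P(r = 2 | data) = 0.14, P(r = 3 | data) = 0.34714, P(r = 7 | data) = 0.49.
Averaging over the posterior, P(red next | data) = (1/9)(0.022857) + (2/9)(0.14) + (1/3)(0.34714) + (7/9)(0.49) = 0.53048.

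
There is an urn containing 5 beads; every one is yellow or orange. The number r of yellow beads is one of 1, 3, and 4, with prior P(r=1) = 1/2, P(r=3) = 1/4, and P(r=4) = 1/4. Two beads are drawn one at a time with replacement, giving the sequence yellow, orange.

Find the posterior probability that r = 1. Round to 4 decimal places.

For each hypothesis, P(data | H) works out to: P(data | r = 1) = (1/5)(4/5) = 4/25; P(data | r = 3) = (3/5)(2/5) = 6/25; P(data | r = 4) = (4/5)(1/5) = 4/25.
The prior-weighted likelihoods are 1/2 · 4/25 = 2/25, 1/4 · 6/25 = 3/50, 1/4 · 4/25 = 1/25; with total 9/50.
Therefore the posterior P(r = 1 | data) = (2/25) / (9/50) = 4/9.

0.4444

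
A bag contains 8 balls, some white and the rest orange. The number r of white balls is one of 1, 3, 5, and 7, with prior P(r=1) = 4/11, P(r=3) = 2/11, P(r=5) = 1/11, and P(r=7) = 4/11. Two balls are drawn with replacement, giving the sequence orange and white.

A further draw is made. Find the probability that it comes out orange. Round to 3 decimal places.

The likelihood of the observed sequence under each hypothesis: P(data | r = 1) = (7/8)(1/8) = 7/64; P(data | r = 3) = (5/8)(3/8) = 15/64; P(data | r = 5) = (3/8)(5/8) = 15/64; P(data | r = 7) = (1/8)(7/8) = 7/64.
Weighting by the prior gives 4/11 · 7/64 = 7/176, 2/11 · 15/64 = 15/352, 1/11 · 15/64 = 15/704, 4/11 · 7/64 = 7/176; summing to 101/704.
Normalising, the posterior is P(r = 1 | data) = 28/101, P(r = 3 | data) = 30/101, P(r = 5 | data) = 15/101, P(r = 7 | data) = 28/101.
Averaging over the posterior, P(orange next | data) = (7/8)(28/101) + (5/8)(30/101) + (3/8)(15/101) + (1/8)(28/101) = 419/808.

0.519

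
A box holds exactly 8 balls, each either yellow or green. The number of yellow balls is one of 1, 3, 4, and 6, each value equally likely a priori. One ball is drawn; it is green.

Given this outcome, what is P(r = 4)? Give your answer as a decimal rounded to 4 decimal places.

Compute the likelihood of this draw for each case: P(data | r = 1) = (7/8) = 7/8; P(data | r = 3) = (5/8) = 5/8; P(data | r = 4) = (4/8) = 1/2; P(data | r = 6) = (2/8) = 1/4.
Multiplying each by its prior: 1/4 · 7/8 = 7/32, 1/4 · 5/8 = 5/32, 1/4 · 1/2 = 1/8, 1/4 · 1/4 = 1/16; summing to 9/16.
Therefore the posterior P(r = 4 | data) = (1/8) / (9/16) = 2/9.

0.2222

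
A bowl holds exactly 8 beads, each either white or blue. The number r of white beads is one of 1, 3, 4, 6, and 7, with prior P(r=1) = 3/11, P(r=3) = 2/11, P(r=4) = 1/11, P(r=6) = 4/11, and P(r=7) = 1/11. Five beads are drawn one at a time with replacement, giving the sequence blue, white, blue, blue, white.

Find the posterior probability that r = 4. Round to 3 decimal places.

0.186

Compute the likelihood of the observed sequence for each case: P(data | r = 1) = (7/8)(1/8)(7/8)(7/8)(1/8) = 0.010468; P(data | r = 3) = (5/8)(3/8)(5/8)(5/8)(3/8) = 0.034332; P(data | r = 4) = (4/8)(4/8)(4/8)(4/8)(4/8) = 0.03125; P(data | r = 6) = (2/8)(6/8)(2/8)(2/8)(6/8) = 0.0087891; P(data | r = 7) = (1/8)(7/8)(1/8)(1/8)(7/8) = 0.0014954.
Weighting by the prior gives 3/11 · 0.010468 = 0.0028548, 2/11 · 0.034332 = 0.0062422, 1/11 · 0.03125 = 0.0028409, 4/11 · 0.0087891 = 0.003196, 1/11 · 0.0014954 = 0.00013594; summing to 0.01527.
Therefore the posterior P(r = 4 | data) = (0.0028409) / (0.01527) = 0.18605.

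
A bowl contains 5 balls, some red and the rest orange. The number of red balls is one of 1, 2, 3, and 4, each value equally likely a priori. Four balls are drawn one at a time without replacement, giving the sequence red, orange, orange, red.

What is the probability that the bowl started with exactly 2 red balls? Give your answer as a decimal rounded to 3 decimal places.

0.500

Compute the likelihood of the observed sequence for each case: P(data | r = 1) = (1/5)(4/4)(3/3)(0/2) = 0; P(data | r = 2) = (2/5)(3/4)(2/3)(1/2) = 1/10; P(data | r = 3) = (3/5)(2/4)(1/3)(2/2) = 1/10; P(data | r = 4) = (4/5)(1/4)(0/3) = 0.
Multiplying each by its prior: 1/4 · 0 = 0, 1/4 · 1/10 = 1/40, 1/4 · 1/10 = 1/40, 1/4 · 0 = 0; with total 1/20.
Therefore the posterior P(r = 2 | data) = (1/40) / (1/20) = 1/2.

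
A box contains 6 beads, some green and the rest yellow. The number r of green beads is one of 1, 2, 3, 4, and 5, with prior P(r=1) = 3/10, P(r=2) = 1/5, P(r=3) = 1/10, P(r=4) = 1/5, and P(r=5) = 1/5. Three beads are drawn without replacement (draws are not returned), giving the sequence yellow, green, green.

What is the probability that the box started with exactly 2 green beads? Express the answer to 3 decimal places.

0.131

For each hypothesis, P(data | H) works out to: P(data | r = 1) = (5/6)(1/5)(0/4) = 0; P(data | r = 2) = (4/6)(2/5)(1/4) = 1/15; P(data | r = 3) = (3/6)(3/5)(2/4) = 3/20; P(data | r = 4) = (2/6)(4/5)(3/4) = 1/5; P(data | r = 5) = (1/6)(5/5)(4/4) = 1/6.
The prior-weighted likelihoods are 3/10 · 0 = 0, 1/5 · 1/15 = 1/75, 1/10 · 3/20 = 3/200, 1/5 · 1/5 = 1/25, 1/5 · 1/6 = 1/30; summing to 61/600.
So P(r = 2 | data) = (1/75) / (61/600) = 8/61.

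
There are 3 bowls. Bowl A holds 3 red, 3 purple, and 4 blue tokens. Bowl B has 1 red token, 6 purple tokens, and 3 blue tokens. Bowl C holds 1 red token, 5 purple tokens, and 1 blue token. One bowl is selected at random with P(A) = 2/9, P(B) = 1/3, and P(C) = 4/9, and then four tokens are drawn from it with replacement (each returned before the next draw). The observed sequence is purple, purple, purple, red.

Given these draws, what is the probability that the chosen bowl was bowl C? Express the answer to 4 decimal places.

The likelihood of the observed sequence under each hypothesis: P(data | bowl A) = (3/10)(3/10)(3/10)(3/10) = 0.0081; P(data | bowl B) = (6/10)(6/10)(6/10)(1/10) = 0.0216; P(data | bowl C) = (5/7)(5/7)(5/7)(1/7) = 0.052062.
Weighting by the prior gives 2/9 · 0.0081 = 0.0018, 1/3 · 0.0216 = 0.0072, 4/9 · 0.052062 = 0.023139; these sum to 0.032139.
Therefore the posterior P(bowl C | data) = (0.023139) / (0.032139) = 0.71996.

0.7200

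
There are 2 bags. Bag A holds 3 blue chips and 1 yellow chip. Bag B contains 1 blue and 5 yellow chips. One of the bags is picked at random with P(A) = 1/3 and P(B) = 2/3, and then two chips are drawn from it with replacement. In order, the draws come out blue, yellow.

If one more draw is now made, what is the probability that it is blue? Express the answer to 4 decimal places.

0.4017

For each hypothesis, P(data | H) works out to: P(data | bag A) = (3/4)(1/4) = 3/16; P(data | bag B) = (1/6)(5/6) = 5/36.
The prior-weighted likelihoods are 1/3 · 3/16 = 1/16, 2/3 · 5/36 = 5/54; these sum to 67/432.
The posterior is then P(bag A | data) = 27/67, P(bag B | data) = 40/67.
Averaging over the posterior, P(blue next | data) = (3/4)(27/67) + (1/6)(40/67) = 323/804.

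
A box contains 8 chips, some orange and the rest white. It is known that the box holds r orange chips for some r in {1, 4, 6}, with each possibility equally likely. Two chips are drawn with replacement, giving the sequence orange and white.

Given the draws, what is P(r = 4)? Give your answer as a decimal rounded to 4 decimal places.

Under each hypothesis, the probability of the observed sequence is: P(data | r = 1) = (1/8)(7/8) = 7/64; P(data | r = 4) = (4/8)(4/8) = 1/4; P(data | r = 6) = (6/8)(2/8) = 3/16.
The prior-weighted likelihoods are 1/3 · 7/64 = 7/192, 1/3 · 1/4 = 1/12, 1/3 · 3/16 = 1/16; these sum to 35/192.
So P(r = 4 | data) = (1/12) / (35/192) = 16/35.

0.4571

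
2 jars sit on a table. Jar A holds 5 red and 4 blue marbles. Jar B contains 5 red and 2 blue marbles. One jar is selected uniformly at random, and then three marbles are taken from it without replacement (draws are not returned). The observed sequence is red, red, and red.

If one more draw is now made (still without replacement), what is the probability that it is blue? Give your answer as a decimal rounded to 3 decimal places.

0.549

For each hypothesis, P(data | H) works out to: P(data | jar A) = (5/9)(4/8)(3/7) = 5/42; P(data | jar B) = (5/7)(4/6)(3/5) = 2/7.
Multiplying each by its prior: 1/2 · 5/42 = 5/84, 1/2 · 2/7 = 1/7; summing to 17/84.
Normalising, the posterior is P(jar A | data) = 5/17, P(jar B | data) = 12/17.
The predictive probability is P(blue next | data) = (2/3)(5/17) + (1/2)(12/17) = 28/51.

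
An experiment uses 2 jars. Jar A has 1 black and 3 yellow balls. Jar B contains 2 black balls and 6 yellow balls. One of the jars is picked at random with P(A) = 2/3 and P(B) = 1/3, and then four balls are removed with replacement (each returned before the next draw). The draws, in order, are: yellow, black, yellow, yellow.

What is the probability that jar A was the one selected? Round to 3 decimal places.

0.667

Under each hypothesis, the probability of the observed sequence is: P(data | jar A) = (3/4)(1/4)(3/4)(3/4) = 27/256; P(data | jar B) = (6/8)(2/8)(6/8)(6/8) = 27/256.
Multiplying each by its prior: 2/3 · 27/256 = 9/128, 1/3 · 27/256 = 9/256; summing to 27/256.
So P(jar A | data) = (9/128) / (27/256) = 2/3.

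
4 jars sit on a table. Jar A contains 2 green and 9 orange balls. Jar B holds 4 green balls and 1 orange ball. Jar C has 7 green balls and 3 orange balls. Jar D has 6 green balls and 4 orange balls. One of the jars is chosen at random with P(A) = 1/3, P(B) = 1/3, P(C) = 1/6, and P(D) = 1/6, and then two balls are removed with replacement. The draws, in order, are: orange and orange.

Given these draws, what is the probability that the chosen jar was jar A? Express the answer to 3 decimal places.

The likelihood of the observed sequence under each hypothesis: P(data | jar A) = (9/11)(9/11) = 0.66942; P(data | jar B) = (1/5)(1/5) = 0.04; P(data | jar C) = (3/10)(3/10) = 0.09; P(data | jar D) = (4/10)(4/10) = 0.16.
Weighting by the prior gives 1/3 · 0.66942 = 0.22314, 1/3 · 0.04 = 0.013333, 1/6 · 0.09 = 0.015, 1/6 · 0.16 = 0.026667; these sum to 0.27814.
So P(jar A | data) = (0.22314) / (0.27814) = 0.80226.

0.802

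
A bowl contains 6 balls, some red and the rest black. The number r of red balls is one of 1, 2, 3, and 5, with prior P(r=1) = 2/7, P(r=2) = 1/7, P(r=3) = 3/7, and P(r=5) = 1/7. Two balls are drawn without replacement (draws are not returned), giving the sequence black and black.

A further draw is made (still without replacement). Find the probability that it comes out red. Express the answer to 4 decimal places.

0.4214

Compute the likelihood of the observed sequence for each case: P(data | r = 1) = (5/6)(4/5) = 2/3; P(data | r = 2) = (4/6)(3/5) = 2/5; P(data | r = 3) = (3/6)(2/5) = 1/5; P(data | r = 5) = (1/6)(0/5) = 0.
Multiplying each by its prior: 2/7 · 2/3 = 4/21, 1/7 · 2/5 = 2/35, 3/7 · 1/5 = 3/35, 1/7 · 0 = 0; summing to 1/3.
Dividing through by the total gives posterior P(r = 1 | data) = 4/7, P(r = 2 | data) = 6/35, P(r = 3 | data) = 9/35, P(r = 5 | data) = 0.
So P(red next | data) = Σ P(red next | H) P(H | data) = (1/4)(4/7) + (1/2)(6/35) + (3/4)(9/35) = 59/140.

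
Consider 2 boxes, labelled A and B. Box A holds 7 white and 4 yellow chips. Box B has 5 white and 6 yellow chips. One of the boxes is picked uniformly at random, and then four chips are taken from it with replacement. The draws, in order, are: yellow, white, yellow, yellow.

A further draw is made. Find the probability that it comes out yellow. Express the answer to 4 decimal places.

Under each hypothesis, the probability of the observed sequence is: P(data | box A) = (4/11)(7/11)(4/11)(4/11) = 0.030599; P(data | box B) = (6/11)(5/11)(6/11)(6/11) = 0.073765.
Weighting by the prior gives 1/2 · 0.030599 = 0.0153, 1/2 · 0.073765 = 0.036883; with total 0.052182.
The posterior is then P(box A | data) = 0.29319, P(box B | data) = 0.70681.
The predictive probability is P(yellow next | data) = (4/11)(0.29319) + (6/11)(0.70681) = 0.49215.

0.4921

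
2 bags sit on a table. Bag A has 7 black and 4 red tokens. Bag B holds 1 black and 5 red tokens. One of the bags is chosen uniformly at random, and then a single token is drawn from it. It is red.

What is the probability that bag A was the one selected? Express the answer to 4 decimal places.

0.3038

The likelihood of this draw under each hypothesis: P(data | bag A) = (4/11) = 4/11; P(data | bag B) = (5/6) = 5/6.
Weighting by the prior gives 1/2 · 4/11 = 2/11, 1/2 · 5/6 = 5/12; summing to 79/132.
Hence P(bag A | data) = (2/11) / (79/132) = 24/79.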